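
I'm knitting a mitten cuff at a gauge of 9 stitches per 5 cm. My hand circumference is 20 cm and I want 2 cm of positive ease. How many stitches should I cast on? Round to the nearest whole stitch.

Cast on 40 stitches.

Finished = 20 + 2 = 22 cm.
9 / 5 = 1.8 sts per cm.
22.00 × 1.8 = 39.60 sts.
→ 40 sts.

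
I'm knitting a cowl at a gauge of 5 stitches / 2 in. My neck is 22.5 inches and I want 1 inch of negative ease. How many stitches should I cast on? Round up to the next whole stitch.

Cast on 54 stitches.

Finished = 22.5 − 1 = 21.5 in.
5 / 2 = 2.5 sts per inch.
21.50 × 2.5 = 53.75 sts.
→ 54 sts.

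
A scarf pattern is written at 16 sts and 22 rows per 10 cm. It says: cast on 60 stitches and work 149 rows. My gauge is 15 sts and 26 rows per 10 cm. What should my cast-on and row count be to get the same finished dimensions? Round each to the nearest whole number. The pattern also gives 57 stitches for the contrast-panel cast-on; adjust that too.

Cast on 56 stitches; work 176 rows; contrast-panel cast-on 53 stitches.

Stitches: 60 × 15/16 = 56.25 → 56.
Rows: 149 × 26/22 = 176.09 → 176.
contrast-panel cast-on: 57 × 15/16 = 53.44 → 53.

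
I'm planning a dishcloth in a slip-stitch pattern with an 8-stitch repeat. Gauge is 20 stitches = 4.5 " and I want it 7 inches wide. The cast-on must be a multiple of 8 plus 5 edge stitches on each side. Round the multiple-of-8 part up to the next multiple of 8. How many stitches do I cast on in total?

CO 34 sts.

20 / 4.5 = 4.444 sts per inch.
7 × 4.444 = 31.11 sts.
Less 10 edge sts → 21.11 for the repeat.
Next multiple of 8: 24.
Add back 10 edge sts → 34.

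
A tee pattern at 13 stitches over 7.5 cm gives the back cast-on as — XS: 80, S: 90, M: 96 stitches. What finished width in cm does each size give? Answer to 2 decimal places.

XS 46.15 cm; S 51.92 cm; M 55.38 cm.

13/7.5 = 1.733 sts per cm.
XS: 80 / 1.733 = 46.154 → 46.15 cm.
S: 90 / 1.733 = 51.923 → 51.92 cm.
M: 96 / 1.733 = 55.385 → 55.38 cm.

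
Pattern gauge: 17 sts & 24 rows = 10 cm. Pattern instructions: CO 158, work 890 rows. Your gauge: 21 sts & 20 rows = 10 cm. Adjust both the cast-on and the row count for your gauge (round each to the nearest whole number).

Stitches: 158 × 21/17 = 195.18 → 195.
Rows: 890 × 20/24 = 741.67 → 742.

Cast on 195 stitches; work 742 rows.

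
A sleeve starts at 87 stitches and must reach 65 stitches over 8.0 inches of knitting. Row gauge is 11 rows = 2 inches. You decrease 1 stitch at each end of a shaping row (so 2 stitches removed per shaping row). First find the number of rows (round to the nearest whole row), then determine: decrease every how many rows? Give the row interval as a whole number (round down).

Decrease every 4th row.

Rows = 8.0 × 5.5 = 44.0 → 44 rows.
Stitches to remove: 22 → 11 shaping rows (at 2 st each).
44 / 11 = 4.00 → every 4 rows.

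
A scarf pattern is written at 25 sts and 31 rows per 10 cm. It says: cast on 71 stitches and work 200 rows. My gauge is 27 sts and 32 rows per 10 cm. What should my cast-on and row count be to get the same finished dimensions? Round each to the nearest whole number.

Stitches: 71 × 27/25 = 76.68 → 77.
Rows: 200 × 32/31 = 206.45 → 206.

Cast on 77 stitches; work 206 rows.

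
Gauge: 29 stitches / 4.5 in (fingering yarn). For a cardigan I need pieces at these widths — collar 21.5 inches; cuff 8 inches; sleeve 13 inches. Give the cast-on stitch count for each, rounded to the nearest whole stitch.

Rate = 29/4.5 = 6.444 sts per in.
collar: 21.5 × 6.444 = 138.56 → 139.
cuff: 8 × 6.444 = 51.56 → 52.
sleeve: 13 × 6.444 = 83.78 → 84.

collar 139; cuff 52; sleeve 84.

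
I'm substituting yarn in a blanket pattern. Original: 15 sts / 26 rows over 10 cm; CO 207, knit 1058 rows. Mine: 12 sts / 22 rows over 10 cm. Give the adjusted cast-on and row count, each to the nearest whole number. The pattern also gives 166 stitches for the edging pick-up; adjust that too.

Stitches: 207 × 12/15 = 165.60 → 166.
Rows: 1058 × 22/26 = 895.23 → 895.
edging pick-up: 166 × 12/15 = 132.80 → 133.

Cast on 166 stitches; work 895 rows; edging pick-up 133 stitches.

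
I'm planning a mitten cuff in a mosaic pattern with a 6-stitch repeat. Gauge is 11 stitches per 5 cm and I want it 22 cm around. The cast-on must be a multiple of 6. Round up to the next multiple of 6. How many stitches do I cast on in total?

Cast on 54 stitches.

11 / 5 = 2.2 sts per cm.
22 × 2.2 = 48.40 sts.
Next multiple of 6: 54.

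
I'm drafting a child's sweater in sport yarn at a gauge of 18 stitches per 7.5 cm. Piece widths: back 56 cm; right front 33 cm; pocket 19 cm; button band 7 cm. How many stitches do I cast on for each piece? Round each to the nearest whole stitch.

back 134; right front 79; pocket 46; button band 17.

Rate = 18/7.5 = 2.4 sts per cm.
back: 56 × 2.4 = 134.40 → 134.
right front: 33 × 2.4 = 79.20 → 79.
pocket: 19 × 2.4 = 45.60 → 46.
button band: 7 × 2.4 = 16.80 → 17.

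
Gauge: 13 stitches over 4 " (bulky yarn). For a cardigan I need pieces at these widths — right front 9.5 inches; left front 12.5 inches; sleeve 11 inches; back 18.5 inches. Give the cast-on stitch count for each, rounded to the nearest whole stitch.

right front 31; left front 41; sleeve 36; back 60.

Rate = 13/4 = 3.25 sts per in.
right front: 9.5 × 3.25 = 30.88 → 31.
left front: 12.5 × 3.25 = 40.62 → 41.
sleeve: 11 × 3.25 = 35.75 → 36.
back: 18.5 × 3.25 = 60.12 → 60.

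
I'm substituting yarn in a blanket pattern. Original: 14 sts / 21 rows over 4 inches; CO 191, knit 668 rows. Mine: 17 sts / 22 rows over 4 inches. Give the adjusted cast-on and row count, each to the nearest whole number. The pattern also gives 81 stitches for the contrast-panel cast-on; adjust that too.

Cast on 232 stitches; work 700 rows; contrast-panel cast-on 98 stitches.

Stitches: 191 × 17/14 = 231.93 → 232.
Rows: 668 × 22/21 = 699.81 → 700.
contrast-panel cast-on: 81 × 17/14 = 98.36 → 98.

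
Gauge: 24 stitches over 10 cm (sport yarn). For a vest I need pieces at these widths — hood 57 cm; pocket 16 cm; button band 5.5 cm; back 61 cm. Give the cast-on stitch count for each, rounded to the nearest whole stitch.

Rate = 24/10 = 2.4 sts per cm.
hood: 57 × 2.4 = 136.80 → 137.
pocket: 16 × 2.4 = 38.40 → 38.
button band: 5.5 × 2.4 = 13.20 → 13.
back: 61 × 2.4 = 146.40 → 146.

hood 137; pocket 38; button band 13; back 146.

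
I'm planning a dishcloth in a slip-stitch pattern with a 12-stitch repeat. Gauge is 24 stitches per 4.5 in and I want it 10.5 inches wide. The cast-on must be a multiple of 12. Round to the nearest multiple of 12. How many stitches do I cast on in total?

Cast on 60 stitches.

24 / 4.5 = 5.333 sts per inch.
10.5 × 5.333 = 56.00 sts.
Nearest multiple of 12: 60.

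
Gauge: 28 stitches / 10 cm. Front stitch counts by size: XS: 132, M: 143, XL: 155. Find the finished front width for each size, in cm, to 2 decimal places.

28/10 = 2.8 sts per cm.
XS: 132 / 2.8 = 47.143 → 47.14 cm.
M: 143 / 2.8 = 51.071 → 51.07 cm.
XL: 155 / 2.8 = 55.357 → 55.36 cm.

XS 47.14 cm; M 51.07 cm; XL 55.36 cm.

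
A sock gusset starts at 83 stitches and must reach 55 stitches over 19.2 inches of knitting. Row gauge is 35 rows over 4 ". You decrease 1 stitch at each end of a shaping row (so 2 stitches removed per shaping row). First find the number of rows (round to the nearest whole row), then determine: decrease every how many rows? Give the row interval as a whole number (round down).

Rows = 19.2 × 8.75 = 168.0 → 168 rows.
Stitches to remove: 28 → 14 shaping rows (at 2 st each).
168 / 14 = 12.00 → every 12 rows.

Decrease every 12th row.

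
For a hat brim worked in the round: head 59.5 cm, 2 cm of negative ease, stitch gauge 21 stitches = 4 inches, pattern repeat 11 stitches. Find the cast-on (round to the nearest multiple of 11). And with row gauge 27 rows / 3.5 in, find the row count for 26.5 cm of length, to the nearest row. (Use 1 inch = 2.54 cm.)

Finished = 59.5 − 2 = 57.5 cm.
57.5 cm × 1/2.54 = 22.64 inches.
21/4 = 5.25 sts per in; 22.64 × 5.25 = 118.85 sts.
Nearest multiple of 11 → 121.
26.5 cm = 10.43 inches; × 7.714 = 80.48 → 80 rows.

Cast on 121 stitches; work 80 rows.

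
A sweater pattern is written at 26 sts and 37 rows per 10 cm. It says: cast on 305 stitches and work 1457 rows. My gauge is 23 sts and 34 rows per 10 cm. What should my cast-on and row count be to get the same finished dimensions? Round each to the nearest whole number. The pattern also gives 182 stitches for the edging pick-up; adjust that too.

Stitches: 305 × 23/26 = 269.81 → 270.
Rows: 1457 × 34/37 = 1338.86 → 1339.
edging pick-up: 182 × 23/26 = 161.00 → 161.

Cast on 270 stitches; work 1339 rows; edging pick-up 161 stitches.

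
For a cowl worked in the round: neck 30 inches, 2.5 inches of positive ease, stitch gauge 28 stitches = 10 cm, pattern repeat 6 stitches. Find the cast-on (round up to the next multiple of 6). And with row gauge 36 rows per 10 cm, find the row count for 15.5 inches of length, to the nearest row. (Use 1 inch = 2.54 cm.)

Cast on 234 stitches; work 142 rows.

Finished = 30 + 2.5 = 32.5 inches.
32.5 inches × 2.54 = 82.55 cm.
28/10 = 2.8 sts per cm; 82.55 × 2.8 = 231.14 sts.
Next multiple of 6 → 234.
15.5 inches = 39.37 cm; × 3.6 = 141.73 → 142 rows.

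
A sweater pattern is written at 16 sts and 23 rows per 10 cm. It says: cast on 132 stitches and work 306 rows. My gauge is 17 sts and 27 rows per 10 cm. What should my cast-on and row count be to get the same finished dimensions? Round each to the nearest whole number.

Cast on 140 stitches; work 359 rows.

Stitches: 132 × 17/16 = 140.25 → 140.
Rows: 306 × 27/23 = 359.22 → 359.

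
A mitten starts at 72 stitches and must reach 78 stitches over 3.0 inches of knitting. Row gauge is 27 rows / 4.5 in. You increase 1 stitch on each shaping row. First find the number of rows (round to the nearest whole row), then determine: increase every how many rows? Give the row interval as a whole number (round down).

Increase every 3rd row.

Rows = 3.0 × 6 = 18.0 → 18 rows.
Stitches to add: 6 → 6 shaping rows (at 1 st each).
18 / 6 = 3.00 → every 3 rows.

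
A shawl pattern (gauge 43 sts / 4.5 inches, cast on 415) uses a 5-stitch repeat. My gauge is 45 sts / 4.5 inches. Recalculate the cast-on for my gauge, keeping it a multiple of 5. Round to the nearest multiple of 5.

Cast on 435 stitches.

415 × 45 / 43 = 434.30.
Nearest multiple of 5: 435.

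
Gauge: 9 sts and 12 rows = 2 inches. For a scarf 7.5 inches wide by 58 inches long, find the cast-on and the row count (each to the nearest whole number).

Stitch gauge = 9/2 = 4.5 sts/in; 7.5 × 4.5 = 33.75 → 34 sts.
Row gauge = 12/2 = 6 rows/in; 58 × 6 = 348.00 → 348 rows.

Cast on 34 stitches and work 348 rows.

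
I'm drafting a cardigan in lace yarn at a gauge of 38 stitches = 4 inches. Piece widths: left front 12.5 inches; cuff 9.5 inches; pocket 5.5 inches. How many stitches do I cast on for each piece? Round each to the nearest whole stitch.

Rate = 38/4 = 9.5 sts per in.
left front: 12.5 × 9.5 = 118.75 → 119.
cuff: 9.5 × 9.5 = 90.25 → 90.
pocket: 5.5 × 9.5 = 52.25 → 52.

left front 119; cuff 90; pocket 52.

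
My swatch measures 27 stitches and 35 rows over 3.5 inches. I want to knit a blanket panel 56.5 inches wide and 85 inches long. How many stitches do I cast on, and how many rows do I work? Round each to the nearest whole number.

Stitch gauge = 27/3.5 = 7.714 sts/in; 56.5 × 7.714 = 435.86 → 436 sts.
Row gauge = 35/3.5 = 10 rows/in; 85 × 10 = 850.00 → 850 rows.

Cast on 436 stitches and work 850 rows.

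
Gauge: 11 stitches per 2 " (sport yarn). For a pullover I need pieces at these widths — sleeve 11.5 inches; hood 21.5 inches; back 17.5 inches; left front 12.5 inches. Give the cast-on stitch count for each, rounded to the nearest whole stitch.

Rate = 11/2 = 5.5 sts per in.
sleeve: 11.5 × 5.5 = 63.25 → 63.
hood: 21.5 × 5.5 = 118.25 → 118.
back: 17.5 × 5.5 = 96.25 → 96.
left front: 12.5 × 5.5 = 68.75 → 69.

sleeve 63; hood 118; back 96; left front 69.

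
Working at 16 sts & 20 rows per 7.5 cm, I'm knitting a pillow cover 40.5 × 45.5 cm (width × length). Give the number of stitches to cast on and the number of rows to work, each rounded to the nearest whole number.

Cast on 86 stitches and work 121 rows.

Stitch gauge = 16/7.5 = 2.133 sts/cm; 40.5 × 2.133 = 86.40 → 86 sts.
Row gauge = 20/7.5 = 2.667 rows/cm; 45.5 × 2.667 = 121.33 → 121 rows.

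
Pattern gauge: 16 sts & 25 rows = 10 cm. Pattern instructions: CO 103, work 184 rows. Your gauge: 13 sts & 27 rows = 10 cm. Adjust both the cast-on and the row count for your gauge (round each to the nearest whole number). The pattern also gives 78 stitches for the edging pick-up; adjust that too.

Cast on 84 stitches; work 199 rows; edging pick-up 63 stitches.

Stitches: 103 × 13/16 = 83.69 → 84.
Rows: 184 × 27/25 = 198.72 → 199.
edging pick-up: 78 × 13/16 = 63.38 → 63.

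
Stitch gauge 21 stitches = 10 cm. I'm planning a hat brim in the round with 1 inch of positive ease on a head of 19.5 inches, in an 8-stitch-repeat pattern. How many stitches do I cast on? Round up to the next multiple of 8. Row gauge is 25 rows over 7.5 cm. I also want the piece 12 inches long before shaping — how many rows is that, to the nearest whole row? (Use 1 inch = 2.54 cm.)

Cast on 112 stitches; work 102 rows.

Finished = 19.5 + 1 = 20.5 inches.
20.5 inches × 2.54 = 52.07 cm.
21/10 = 2.1 sts per cm; 52.07 × 2.1 = 109.35 sts.
Next multiple of 8 → 112.
12 inches = 30.48 cm; × 3.333 = 101.60 → 102 rows.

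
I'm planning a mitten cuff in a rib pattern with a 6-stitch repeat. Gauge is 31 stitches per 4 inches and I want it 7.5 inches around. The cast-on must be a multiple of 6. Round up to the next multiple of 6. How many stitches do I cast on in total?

60 stitches.

31 / 4 = 7.75 sts per inch.
7.5 × 7.75 = 58.12 sts.
Next multiple of 6: 60.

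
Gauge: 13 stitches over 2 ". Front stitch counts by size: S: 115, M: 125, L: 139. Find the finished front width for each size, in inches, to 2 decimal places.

13/2 = 6.5 sts per in.
S: 115 / 6.5 = 17.692 → 17.69 in.
M: 125 / 6.5 = 19.231 → 19.23 in.
L: 139 / 6.5 = 21.385 → 21.38 in.

S 17.69 inches; M 19.23 inches; L 21.38 inches.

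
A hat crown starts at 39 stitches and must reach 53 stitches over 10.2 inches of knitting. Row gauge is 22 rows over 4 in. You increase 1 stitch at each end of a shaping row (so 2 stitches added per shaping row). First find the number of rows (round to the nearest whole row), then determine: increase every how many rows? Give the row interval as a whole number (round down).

Increase every 8th row.

Rows = 10.2 × 5.5 = 56.1 → 56 rows.
Stitches to add: 14 → 7 shaping rows (at 2 st each).
56 / 7 = 8.00 → every 8 rows.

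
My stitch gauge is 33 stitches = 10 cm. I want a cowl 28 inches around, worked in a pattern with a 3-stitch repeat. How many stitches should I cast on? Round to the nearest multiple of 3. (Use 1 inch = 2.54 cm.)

234 stitches.

28 in = 28 × 2.54 = 71.12 cm.
33 / 10 = 3.3 sts/cm.
71.12 × 3.3 = 234.70 sts.
→ 234.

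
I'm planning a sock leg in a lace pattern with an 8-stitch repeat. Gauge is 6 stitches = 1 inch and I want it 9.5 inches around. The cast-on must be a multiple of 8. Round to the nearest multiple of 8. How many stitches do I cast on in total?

6 / 1 = 6 sts per inch.
9.5 × 6 = 57.00 sts.
Nearest multiple of 8: 56.

56 stitches.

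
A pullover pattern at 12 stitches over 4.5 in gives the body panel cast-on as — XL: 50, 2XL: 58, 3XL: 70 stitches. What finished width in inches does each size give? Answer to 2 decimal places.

12/4.5 = 2.667 sts per in.
XL: 50 / 2.667 = 18.750 → 18.75 in.
2XL: 58 / 2.667 = 21.750 → 21.75 in.
3XL: 70 / 2.667 = 26.250 → 26.25 in.

XL 18.75 inches; 2XL 21.75 inches; 3XL 26.25 inches.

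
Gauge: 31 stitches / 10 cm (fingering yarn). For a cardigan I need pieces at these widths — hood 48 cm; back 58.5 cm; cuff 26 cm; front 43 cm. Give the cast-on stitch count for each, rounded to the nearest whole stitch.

hood 149; back 181; cuff 81; front 133.

Rate = 31/10 = 3.1 sts per cm.
hood: 48 × 3.1 = 148.80 → 149.
back: 58.5 × 3.1 = 181.35 → 181.
cuff: 26 × 3.1 = 80.60 → 81.
front: 43 × 3.1 = 133.30 → 133.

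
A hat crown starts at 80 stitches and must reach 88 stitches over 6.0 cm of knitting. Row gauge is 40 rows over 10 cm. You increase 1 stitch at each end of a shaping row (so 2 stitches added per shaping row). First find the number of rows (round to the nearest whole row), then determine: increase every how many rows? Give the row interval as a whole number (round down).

Increase every 6th row.

Rows = 6.0 × 4 = 24.0 → 24 rows.
Stitches to add: 8 → 4 shaping rows (at 2 st each).
24 / 4 = 6.00 → every 6 rows.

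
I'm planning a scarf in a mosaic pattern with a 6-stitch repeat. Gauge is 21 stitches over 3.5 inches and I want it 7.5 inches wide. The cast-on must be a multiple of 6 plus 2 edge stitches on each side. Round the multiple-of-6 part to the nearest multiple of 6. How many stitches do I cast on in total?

46 stitches.

21 / 3.5 = 6 sts per inch.
7.5 × 6 = 45.00 sts.
Less 4 edge sts → 41.00 for the repeat.
Nearest multiple of 6: 42.
Add back 4 edge sts → 46.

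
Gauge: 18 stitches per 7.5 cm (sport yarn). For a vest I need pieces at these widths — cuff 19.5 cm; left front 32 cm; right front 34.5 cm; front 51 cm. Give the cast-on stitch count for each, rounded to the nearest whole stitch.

cuff 47; left front 77; right front 83; front 122.

Rate = 18/7.5 = 2.4 sts per cm.
cuff: 19.5 × 2.4 = 46.80 → 47.
left front: 32 × 2.4 = 76.80 → 77.
right front: 34.5 × 2.4 = 82.80 → 83.
front: 51 × 2.4 = 122.40 → 122.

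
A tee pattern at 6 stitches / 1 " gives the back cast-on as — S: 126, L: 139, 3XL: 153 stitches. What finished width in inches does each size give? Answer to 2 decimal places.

6/1 = 6 sts per in.
S: 126 / 6 = 21.000 → 21.00 in.
L: 139 / 6 = 23.167 → 23.17 in.
3XL: 153 / 6 = 25.500 → 25.50 in.

S 21.00 inches; L 23.17 inches; 3XL 25.50 inches.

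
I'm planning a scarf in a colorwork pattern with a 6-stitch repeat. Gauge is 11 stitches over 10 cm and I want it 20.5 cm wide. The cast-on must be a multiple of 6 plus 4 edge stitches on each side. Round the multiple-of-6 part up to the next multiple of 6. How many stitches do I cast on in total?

CO 26 sts.

11 / 10 = 1.1 sts per cm.
20.5 × 1.1 = 22.55 sts.
Less 8 edge sts → 14.55 for the repeat.
Next multiple of 6: 18.
Add back 8 edge sts → 26.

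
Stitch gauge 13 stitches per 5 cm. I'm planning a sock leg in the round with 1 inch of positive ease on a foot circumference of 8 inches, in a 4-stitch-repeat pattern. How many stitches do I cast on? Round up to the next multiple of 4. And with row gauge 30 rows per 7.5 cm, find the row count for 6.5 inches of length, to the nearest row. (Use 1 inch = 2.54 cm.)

Cast on 60 stitches; work 66 rows.

Finished = 8 + 1 = 9 inches.
9 inches × 2.54 = 22.86 cm.
13/5 = 2.6 sts per cm; 22.86 × 2.6 = 59.44 sts.
Next multiple of 4 → 60.
6.5 inches = 16.51 cm; × 4 = 66.04 → 66 rows.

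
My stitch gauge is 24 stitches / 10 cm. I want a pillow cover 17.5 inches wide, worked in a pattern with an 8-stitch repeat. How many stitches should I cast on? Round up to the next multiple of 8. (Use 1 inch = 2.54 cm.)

Cast on 112 stitches.

17.5 in = 17.5 × 2.54 = 44.45 cm.
24 / 10 = 2.4 sts/cm.
44.45 × 2.4 = 106.68 sts.
→ 112.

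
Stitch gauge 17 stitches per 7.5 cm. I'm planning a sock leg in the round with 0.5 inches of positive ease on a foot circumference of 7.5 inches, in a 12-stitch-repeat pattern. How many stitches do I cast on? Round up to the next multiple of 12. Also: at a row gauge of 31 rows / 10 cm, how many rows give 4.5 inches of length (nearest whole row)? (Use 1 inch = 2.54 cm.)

Finished = 7.5 + 0.5 = 8 inches.
8 inches × 2.54 = 20.32 cm.
17/7.5 = 2.267 sts per cm; 20.32 × 2.267 = 46.06 sts.
Next multiple of 12 → 48.
4.5 inches = 11.43 cm; × 3.1 = 35.43 → 35 rows.

Cast on 48 stitches; work 35 rows.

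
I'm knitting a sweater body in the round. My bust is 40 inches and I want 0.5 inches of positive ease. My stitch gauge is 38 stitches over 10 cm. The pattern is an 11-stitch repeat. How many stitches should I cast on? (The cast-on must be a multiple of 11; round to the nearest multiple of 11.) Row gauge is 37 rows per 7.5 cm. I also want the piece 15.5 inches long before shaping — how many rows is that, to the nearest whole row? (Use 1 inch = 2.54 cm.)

Finished = 40 + 0.5 = 40.5 inches.
40.5 inches × 2.54 = 102.87 cm.
38/10 = 3.8 sts per cm; 102.87 × 3.8 = 390.91 sts.
Nearest multiple of 11 → 396.
15.5 inches = 39.37 cm; × 4.933 = 194.23 → 194 rows.

Cast on 396 stitches; work 194 rows.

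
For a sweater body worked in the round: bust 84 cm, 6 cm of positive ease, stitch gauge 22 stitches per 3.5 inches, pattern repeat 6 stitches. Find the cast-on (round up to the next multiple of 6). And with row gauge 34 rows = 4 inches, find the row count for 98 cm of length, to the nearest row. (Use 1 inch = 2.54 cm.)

Finished = 84 + 6 = 90 cm.
90 cm × 1/2.54 = 35.43 inches.
22/3.5 = 6.286 sts per in; 35.43 × 6.286 = 222.72 sts.
Next multiple of 6 → 228.
98 cm = 38.58 inches; × 8.5 = 327.95 → 328 rows.

Cast on 228 stitches; work 328 rows.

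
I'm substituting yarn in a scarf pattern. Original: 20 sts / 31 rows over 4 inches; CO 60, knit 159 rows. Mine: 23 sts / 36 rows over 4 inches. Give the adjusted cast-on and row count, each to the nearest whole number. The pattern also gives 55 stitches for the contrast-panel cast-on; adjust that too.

Stitches: 60 × 23/20 = 69.00 → 69.
Rows: 159 × 36/31 = 184.65 → 185.
contrast-panel cast-on: 55 × 23/20 = 63.25 → 63.

Cast on 69 stitches; work 185 rows; contrast-panel cast-on 63 stitches.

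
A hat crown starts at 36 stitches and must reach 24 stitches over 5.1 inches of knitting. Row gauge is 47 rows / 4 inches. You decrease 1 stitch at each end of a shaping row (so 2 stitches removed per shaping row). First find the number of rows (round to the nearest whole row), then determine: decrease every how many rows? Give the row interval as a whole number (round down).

Rows = 5.1 × 11.75 = 59.9 → 60 rows.
Stitches to remove: 12 → 6 shaping rows (at 2 st each).
60 / 6 = 10.00 → every 10 rows.

Decrease every 10th row.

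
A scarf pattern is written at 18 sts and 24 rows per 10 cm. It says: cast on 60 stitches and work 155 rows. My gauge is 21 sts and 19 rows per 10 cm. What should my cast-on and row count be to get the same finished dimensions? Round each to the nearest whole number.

Cast on 70 stitches; work 123 rows.

Stitches: 60 × 21/18 = 70.00 → 70.
Rows: 155 × 19/24 = 122.71 → 123.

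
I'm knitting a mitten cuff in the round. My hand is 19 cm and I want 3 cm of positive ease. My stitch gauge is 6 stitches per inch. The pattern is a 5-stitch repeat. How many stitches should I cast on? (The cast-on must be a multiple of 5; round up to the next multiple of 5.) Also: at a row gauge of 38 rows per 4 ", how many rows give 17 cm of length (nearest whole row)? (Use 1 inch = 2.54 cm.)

Cast on 55 stitches; work 64 rows.

Finished = 19 + 3 = 22 cm.
22 cm × 1/2.54 = 8.66 inches.
6/1 = 6 sts per in; 8.66 × 6 = 51.97 sts.
Next multiple of 5 → 55.
17 cm = 6.69 inches; × 9.5 = 63.58 → 64 rows.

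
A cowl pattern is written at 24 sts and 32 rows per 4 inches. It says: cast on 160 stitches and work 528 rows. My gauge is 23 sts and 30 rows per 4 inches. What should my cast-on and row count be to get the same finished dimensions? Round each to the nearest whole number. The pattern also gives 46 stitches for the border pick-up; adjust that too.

Cast on 153 stitches; work 495 rows; border pick-up 44 stitches.

Stitches: 160 × 23/24 = 153.33 → 153.
Rows: 528 × 30/32 = 495.00 → 495.
border pick-up: 46 × 23/24 = 44.08 → 44.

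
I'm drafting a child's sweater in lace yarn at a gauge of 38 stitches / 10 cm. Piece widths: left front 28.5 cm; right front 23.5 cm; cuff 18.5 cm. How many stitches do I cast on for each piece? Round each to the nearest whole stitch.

Rate = 38/10 = 3.8 sts per cm.
left front: 28.5 × 3.8 = 108.30 → 108.
right front: 23.5 × 3.8 = 89.30 → 89.
cuff: 18.5 × 3.8 = 70.30 → 70.

left front 108; right front 89; cuff 70.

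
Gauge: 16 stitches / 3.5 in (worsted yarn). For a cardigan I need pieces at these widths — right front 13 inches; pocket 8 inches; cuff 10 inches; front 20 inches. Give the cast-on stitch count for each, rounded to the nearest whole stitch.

Rate = 16/3.5 = 4.571 sts per in.
right front: 13 × 4.571 = 59.43 → 59.
pocket: 8 × 4.571 = 36.57 → 37.
cuff: 10 × 4.571 = 45.71 → 46.
front: 20 × 4.571 = 91.43 → 91.

right front 59; pocket 37; cuff 46; front 91.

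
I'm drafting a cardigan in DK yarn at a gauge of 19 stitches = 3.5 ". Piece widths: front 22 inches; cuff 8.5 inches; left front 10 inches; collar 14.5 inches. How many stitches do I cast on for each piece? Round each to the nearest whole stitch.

front 119; cuff 46; left front 54; collar 79.

Rate = 19/3.5 = 5.429 sts per in.
front: 22 × 5.429 = 119.43 → 119.
cuff: 8.5 × 5.429 = 46.14 → 46.
left front: 10 × 5.429 = 54.29 → 54.
collar: 14.5 × 5.429 = 78.71 → 79.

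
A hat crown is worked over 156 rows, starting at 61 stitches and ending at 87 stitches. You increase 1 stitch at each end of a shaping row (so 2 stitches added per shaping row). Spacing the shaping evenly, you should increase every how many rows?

Stitches to add: |87 − 61| = 26.
Shaping rows needed: 26 / 2 = 13.
156 rows / 13 = every 12 rows.

Increase every 12th row.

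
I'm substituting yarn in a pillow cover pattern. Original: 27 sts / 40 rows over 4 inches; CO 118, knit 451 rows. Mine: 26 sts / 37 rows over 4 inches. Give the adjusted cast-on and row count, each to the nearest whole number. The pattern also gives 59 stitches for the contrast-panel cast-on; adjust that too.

Stitches: 118 × 26/27 = 113.63 → 114.
Rows: 451 × 37/40 = 417.18 → 417.
contrast-panel cast-on: 59 × 26/27 = 56.81 → 57.

Cast on 114 stitches; work 417 rows; contrast-panel cast-on 57 stitches.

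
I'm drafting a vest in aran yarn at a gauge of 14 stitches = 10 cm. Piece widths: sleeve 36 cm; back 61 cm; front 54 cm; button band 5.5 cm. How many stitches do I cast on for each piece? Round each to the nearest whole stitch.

Rate = 14/10 = 1.4 sts per cm.
sleeve: 36 × 1.4 = 50.40 → 50.
back: 61 × 1.4 = 85.40 → 85.
front: 54 × 1.4 = 75.60 → 76.
button band: 5.5 × 1.4 = 7.70 → 8.

sleeve 50; back 85; front 76; button band 8.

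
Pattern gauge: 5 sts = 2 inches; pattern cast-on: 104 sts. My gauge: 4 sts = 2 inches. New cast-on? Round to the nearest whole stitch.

83 stitches.

Scale factor = 4 / 5 = 0.800.
104 × 4 / 5 = 83.20 sts.
→ 83 sts.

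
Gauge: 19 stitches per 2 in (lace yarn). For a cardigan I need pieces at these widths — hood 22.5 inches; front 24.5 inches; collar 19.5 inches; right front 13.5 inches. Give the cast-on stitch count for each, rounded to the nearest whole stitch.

Rate = 19/2 = 9.5 sts per in.
hood: 22.5 × 9.5 = 213.75 → 214.
front: 24.5 × 9.5 = 232.75 → 233.
collar: 19.5 × 9.5 = 185.25 → 185.
right front: 13.5 × 9.5 = 128.25 → 128.

hood 214; front 233; collar 185; right front 128.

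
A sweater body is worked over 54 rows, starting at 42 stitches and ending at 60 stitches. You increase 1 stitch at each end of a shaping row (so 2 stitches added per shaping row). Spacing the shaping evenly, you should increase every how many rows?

Stitches to add: |60 − 42| = 18.
Shaping rows needed: 18 / 2 = 9.
54 rows / 9 = every 6 rows.

Increase every 6th row.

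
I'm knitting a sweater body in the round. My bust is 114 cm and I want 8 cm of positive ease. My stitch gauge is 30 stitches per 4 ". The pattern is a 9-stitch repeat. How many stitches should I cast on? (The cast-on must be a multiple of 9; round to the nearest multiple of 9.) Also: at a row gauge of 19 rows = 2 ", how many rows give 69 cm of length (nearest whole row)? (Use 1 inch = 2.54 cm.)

Cast on 360 stitches; work 258 rows.

Finished = 114 + 8 = 122 cm.
122 cm × 1/2.54 = 48.03 inches.
30/4 = 7.5 sts per in; 48.03 × 7.5 = 360.24 sts.
Nearest multiple of 9 → 360.
69 cm = 27.17 inches; × 9.5 = 258.07 → 258 rows.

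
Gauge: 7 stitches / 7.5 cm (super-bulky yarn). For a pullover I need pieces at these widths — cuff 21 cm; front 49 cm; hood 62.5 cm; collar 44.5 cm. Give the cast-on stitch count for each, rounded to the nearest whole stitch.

cuff 20; front 46; hood 58; collar 42.

Rate = 7/7.5 = 0.933 sts per cm.
cuff: 21 × 0.933 = 19.60 → 20.
front: 49 × 0.933 = 45.73 → 46.
hood: 62.5 × 0.933 = 58.33 → 58.
collar: 44.5 × 0.933 = 41.53 → 42.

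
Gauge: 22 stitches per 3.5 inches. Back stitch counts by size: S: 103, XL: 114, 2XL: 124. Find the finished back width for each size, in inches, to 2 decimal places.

S 16.39 inches; XL 18.14 inches; 2XL 19.73 inches.

22/3.5 = 6.286 sts per in.
S: 103 / 6.286 = 16.386 → 16.39 in.
XL: 114 / 6.286 = 18.136 → 18.14 in.
2XL: 124 / 6.286 = 19.727 → 19.73 in.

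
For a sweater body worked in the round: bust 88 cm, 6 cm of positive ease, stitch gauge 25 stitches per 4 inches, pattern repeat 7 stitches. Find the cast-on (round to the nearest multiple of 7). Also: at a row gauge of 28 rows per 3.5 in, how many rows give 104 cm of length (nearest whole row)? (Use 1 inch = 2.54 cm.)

Finished = 88 + 6 = 94 cm.
94 cm × 1/2.54 = 37.01 inches.
25/4 = 6.25 sts per in; 37.01 × 6.25 = 231.30 sts.
Nearest multiple of 7 → 231.
104 cm = 40.94 inches; × 8 = 327.56 → 328 rows.

Cast on 231 stitches; work 328 rows.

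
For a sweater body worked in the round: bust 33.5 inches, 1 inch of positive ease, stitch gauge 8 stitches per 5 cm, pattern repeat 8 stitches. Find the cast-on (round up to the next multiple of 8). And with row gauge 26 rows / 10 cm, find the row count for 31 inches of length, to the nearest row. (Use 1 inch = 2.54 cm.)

Cast on 144 stitches; work 205 rows.

Finished = 33.5 + 1 = 34.5 inches.
34.5 inches × 2.54 = 87.63 cm.
8/5 = 1.6 sts per cm; 87.63 × 1.6 = 140.21 sts.
Next multiple of 8 → 144.
31 inches = 78.74 cm; × 2.6 = 204.72 → 205 rows.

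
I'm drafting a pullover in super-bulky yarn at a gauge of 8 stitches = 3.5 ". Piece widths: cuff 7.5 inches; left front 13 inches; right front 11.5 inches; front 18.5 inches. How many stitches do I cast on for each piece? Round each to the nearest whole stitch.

cuff 17; left front 30; right front 26; front 42.

Rate = 8/3.5 = 2.286 sts per in.
cuff: 7.5 × 2.286 = 17.14 → 17.
left front: 13 × 2.286 = 29.71 → 30.
right front: 11.5 × 2.286 = 26.29 → 26.
front: 18.5 × 2.286 = 42.29 → 42.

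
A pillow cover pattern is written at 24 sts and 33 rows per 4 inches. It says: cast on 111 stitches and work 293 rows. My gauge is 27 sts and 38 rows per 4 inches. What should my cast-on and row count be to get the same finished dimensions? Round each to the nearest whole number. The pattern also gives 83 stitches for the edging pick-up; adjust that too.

Cast on 125 stitches; work 337 rows; edging pick-up 93 stitches.

Stitches: 111 × 27/24 = 124.88 → 125.
Rows: 293 × 38/33 = 337.39 → 337.
edging pick-up: 83 × 27/24 = 93.38 → 93.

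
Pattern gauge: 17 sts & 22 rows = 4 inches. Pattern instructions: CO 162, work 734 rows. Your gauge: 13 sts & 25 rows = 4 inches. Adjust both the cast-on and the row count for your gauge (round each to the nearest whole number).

Stitches: 162 × 13/17 = 123.88 → 124.
Rows: 734 × 25/22 = 834.09 → 834.

Cast on 124 stitches; work 834 rows.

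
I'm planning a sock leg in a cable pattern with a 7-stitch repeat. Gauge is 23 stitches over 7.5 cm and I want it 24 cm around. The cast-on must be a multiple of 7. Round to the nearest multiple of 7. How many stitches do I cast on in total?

CO 77 sts.

23 / 7.5 = 3.067 sts per cm.
24 × 3.067 = 73.60 sts.
Nearest multiple of 7: 77.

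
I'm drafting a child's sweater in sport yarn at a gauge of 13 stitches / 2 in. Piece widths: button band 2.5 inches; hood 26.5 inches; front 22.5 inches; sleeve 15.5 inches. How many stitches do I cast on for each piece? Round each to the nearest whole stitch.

button band 16; hood 172; front 146; sleeve 101.

Rate = 13/2 = 6.5 sts per in.
button band: 2.5 × 6.5 = 16.25 → 16.
hood: 26.5 × 6.5 = 172.25 → 172.
front: 22.5 × 6.5 = 146.25 → 146.
sleeve: 15.5 × 6.5 = 100.75 → 101.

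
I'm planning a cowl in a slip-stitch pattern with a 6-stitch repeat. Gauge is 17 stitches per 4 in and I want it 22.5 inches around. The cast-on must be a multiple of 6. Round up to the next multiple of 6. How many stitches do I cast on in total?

96 stitches.

17 / 4 = 4.25 sts per inch.
22.5 × 4.25 = 95.62 sts.
Next multiple of 6: 96.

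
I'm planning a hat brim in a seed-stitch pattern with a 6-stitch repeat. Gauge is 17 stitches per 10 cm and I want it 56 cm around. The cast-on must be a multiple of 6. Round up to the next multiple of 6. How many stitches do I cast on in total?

96 stitches.

17 / 10 = 1.7 sts per cm.
56 × 1.7 = 95.20 sts.
Next multiple of 6: 96.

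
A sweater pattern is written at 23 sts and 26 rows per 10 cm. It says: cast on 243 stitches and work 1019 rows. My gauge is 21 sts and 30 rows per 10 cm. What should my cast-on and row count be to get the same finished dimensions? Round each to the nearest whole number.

Stitches: 243 × 21/23 = 221.87 → 222.
Rows: 1019 × 30/26 = 1175.77 → 1176.

Cast on 222 stitches; work 1176 rows.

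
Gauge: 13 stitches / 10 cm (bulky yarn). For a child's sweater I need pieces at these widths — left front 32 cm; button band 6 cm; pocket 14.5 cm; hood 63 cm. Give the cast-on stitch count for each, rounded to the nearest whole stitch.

left front 42; button band 8; pocket 19; hood 82.

Rate = 13/10 = 1.3 sts per cm.
left front: 32 × 1.3 = 41.60 → 42.
button band: 6 × 1.3 = 7.80 → 8.
pocket: 14.5 × 1.3 = 18.85 → 19.
hood: 63 × 1.3 = 81.90 → 82.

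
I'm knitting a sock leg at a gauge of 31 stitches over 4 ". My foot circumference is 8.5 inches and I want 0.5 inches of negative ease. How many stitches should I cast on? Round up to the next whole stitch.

Finished = 8.5 − 0.5 = 8 in.
31 / 4 = 7.75 sts per inch.
8.00 × 7.75 = 62.00 sts.

Cast on 62 stitches.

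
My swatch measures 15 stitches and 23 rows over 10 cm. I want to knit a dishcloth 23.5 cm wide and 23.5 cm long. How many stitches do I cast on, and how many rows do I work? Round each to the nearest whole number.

Cast on 35 stitches and work 54 rows.

Stitch gauge = 15/10 = 1.5 sts/cm; 23.5 × 1.5 = 35.25 → 35 sts.
Row gauge = 23/10 = 2.3 rows/cm; 23.5 × 2.3 = 54.05 → 54 rows.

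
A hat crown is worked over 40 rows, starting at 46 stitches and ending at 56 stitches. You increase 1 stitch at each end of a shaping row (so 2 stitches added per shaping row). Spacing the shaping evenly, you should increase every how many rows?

Increase every 8th row.

Stitches to add: |56 − 46| = 10.
Shaping rows needed: 10 / 2 = 5.
40 rows / 5 = every 8 rows.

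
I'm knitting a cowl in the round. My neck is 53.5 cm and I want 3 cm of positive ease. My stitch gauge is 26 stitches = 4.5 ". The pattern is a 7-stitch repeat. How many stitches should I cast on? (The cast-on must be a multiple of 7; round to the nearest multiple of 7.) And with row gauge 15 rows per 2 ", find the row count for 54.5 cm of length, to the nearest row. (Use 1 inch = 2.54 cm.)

Finished = 53.5 + 3 = 56.5 cm.
56.5 cm × 1/2.54 = 22.24 inches.
26/4.5 = 5.778 sts per in; 22.24 × 5.778 = 128.52 sts.
Nearest multiple of 7 → 126.
54.5 cm = 21.46 inches; × 7.5 = 160.93 → 161 rows.

Cast on 126 stitches; work 161 rows.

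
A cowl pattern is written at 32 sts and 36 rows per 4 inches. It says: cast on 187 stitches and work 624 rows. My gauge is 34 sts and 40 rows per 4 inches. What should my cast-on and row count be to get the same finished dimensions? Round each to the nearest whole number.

Cast on 199 stitches; work 693 rows.

Stitches: 187 × 34/32 = 198.69 → 199.
Rows: 624 × 40/36 = 693.33 → 693.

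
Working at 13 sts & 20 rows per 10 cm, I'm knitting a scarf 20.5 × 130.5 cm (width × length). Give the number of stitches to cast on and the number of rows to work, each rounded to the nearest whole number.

Cast on 27 stitches and work 261 rows.

Stitch gauge = 13/10 = 1.3 sts/cm; 20.5 × 1.3 = 26.65 → 27 sts.
Row gauge = 20/10 = 2 rows/cm; 130.5 × 2 = 261.00 → 261 rows.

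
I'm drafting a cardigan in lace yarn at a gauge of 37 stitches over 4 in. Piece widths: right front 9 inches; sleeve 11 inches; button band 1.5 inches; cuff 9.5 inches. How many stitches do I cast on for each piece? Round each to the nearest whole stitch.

Rate = 37/4 = 9.25 sts per in.
right front: 9 × 9.25 = 83.25 → 83.
sleeve: 11 × 9.25 = 101.75 → 102.
button band: 1.5 × 9.25 = 13.88 → 14.
cuff: 9.5 × 9.25 = 87.88 → 88.

right front 83; sleeve 102; button band 14; cuff 88.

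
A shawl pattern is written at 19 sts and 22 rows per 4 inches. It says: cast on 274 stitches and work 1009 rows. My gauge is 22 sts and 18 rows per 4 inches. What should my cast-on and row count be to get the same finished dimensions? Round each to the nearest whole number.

Cast on 317 stitches; work 826 rows.

Stitches: 274 × 22/19 = 317.26 → 317.
Rows: 1009 × 18/22 = 825.55 → 826.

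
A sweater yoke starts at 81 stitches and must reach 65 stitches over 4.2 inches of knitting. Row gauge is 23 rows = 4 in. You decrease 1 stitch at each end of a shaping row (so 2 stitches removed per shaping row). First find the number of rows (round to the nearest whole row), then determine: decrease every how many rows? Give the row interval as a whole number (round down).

Rows = 4.2 × 5.75 = 24.2 → 24 rows.
Stitches to remove: 16 → 8 shaping rows (at 2 st each).
24 / 8 = 3.00 → every 3 rows.

Decrease every 3rd row.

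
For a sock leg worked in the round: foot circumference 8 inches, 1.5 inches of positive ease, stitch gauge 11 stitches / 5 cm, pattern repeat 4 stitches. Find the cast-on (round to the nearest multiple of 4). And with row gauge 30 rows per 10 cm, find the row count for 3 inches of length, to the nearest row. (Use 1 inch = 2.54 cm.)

Finished = 8 + 1.5 = 9.5 inches.
9.5 inches × 2.54 = 24.13 cm.
11/5 = 2.2 sts per cm; 24.13 × 2.2 = 53.09 sts.
Nearest multiple of 4 → 52.
3 inches = 7.62 cm; × 3 = 22.86 → 23 rows.

Cast on 52 stitches; work 23 rows.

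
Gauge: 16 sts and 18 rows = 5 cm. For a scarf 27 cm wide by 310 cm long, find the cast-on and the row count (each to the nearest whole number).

Cast on 86 stitches and work 1116 rows.

Stitch gauge = 16/5 = 3.2 sts/cm; 27 × 3.2 = 86.40 → 86 sts.
Row gauge = 18/5 = 3.6 rows/cm; 310 × 3.6 = 1116.00 → 1116 rows.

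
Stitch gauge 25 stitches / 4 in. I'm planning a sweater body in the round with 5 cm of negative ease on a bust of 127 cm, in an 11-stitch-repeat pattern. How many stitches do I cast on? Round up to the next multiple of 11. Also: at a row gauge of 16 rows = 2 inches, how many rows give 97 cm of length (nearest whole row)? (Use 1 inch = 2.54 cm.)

Cast on 308 stitches; work 306 rows.

Finished = 127 − 5 = 122 cm.
122 cm × 1/2.54 = 48.03 inches.
25/4 = 6.25 sts per in; 48.03 × 6.25 = 300.20 sts.
Next multiple of 11 → 308.
97 cm = 38.19 inches; × 8 = 305.51 → 306 rows.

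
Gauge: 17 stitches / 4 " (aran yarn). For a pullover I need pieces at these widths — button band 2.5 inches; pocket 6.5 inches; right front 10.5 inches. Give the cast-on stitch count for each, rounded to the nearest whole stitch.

button band 11; pocket 28; right front 45.

Rate = 17/4 = 4.25 sts per in.
button band: 2.5 × 4.25 = 10.62 → 11.
pocket: 6.5 × 4.25 = 27.62 → 28.
right front: 10.5 × 4.25 = 44.62 → 45.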